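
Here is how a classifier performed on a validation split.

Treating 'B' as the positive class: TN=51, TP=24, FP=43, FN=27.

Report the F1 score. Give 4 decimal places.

Precision = TP/(TP+FP) = 24/67 = 0.3582
Recall = TP/(TP+FN) = 24/51 = 0.4706
F1 = 2·TP/(2·TP+FP+FN) = 48/118 = 0.4068

0.4068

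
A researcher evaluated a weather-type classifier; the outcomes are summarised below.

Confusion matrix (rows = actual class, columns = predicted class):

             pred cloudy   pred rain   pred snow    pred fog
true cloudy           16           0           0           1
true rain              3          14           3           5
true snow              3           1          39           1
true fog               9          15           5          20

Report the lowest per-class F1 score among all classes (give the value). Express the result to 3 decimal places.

Per-class F1 score (2·TP/(2·TP+FP+FN)):
  cloudy: TP=16, FP=3+3+9=15, FN=0+0+1=1 → 32/48 = 0.6667
  rain: TP=14, FP=0+1+15=16, FN=3+3+5=11 → 28/55 = 0.5091
  snow: TP=39, FP=0+3+5=8, FN=3+1+1=5 → 78/91 = 0.8571
  fog: TP=20, FP=1+5+1=7, FN=9+15+5=29 → 40/76 = 0.5263
Lowest is class 'rain' with F1 score = 0.509.

0.509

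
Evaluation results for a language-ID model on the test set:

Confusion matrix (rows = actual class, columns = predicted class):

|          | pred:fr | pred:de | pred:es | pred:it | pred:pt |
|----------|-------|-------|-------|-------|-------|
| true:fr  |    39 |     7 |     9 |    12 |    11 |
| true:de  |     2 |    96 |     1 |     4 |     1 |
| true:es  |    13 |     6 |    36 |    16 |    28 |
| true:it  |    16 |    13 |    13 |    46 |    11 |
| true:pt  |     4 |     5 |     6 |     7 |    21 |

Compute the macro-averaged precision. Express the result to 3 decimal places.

0.534

Per-class precision (TP/(TP+FP)):
  fr: TP=39, FP=2+13+16+4=35 → 39/74 = 0.5270
  de: TP=96, FP=7+6+13+5=31 → 96/127 = 0.7559
  es: TP=36, FP=9+1+13+6=29 → 36/65 = 0.5538
  it: TP=46, FP=12+4+16+7=39 → 46/85 = 0.5412
  pt: TP=21, FP=11+1+28+11=51 → 21/72 = 0.2917
Macro-precision = mean = (0.5270 + 0.7559 + 0.5538 + 0.5412 + 0.2917) / 5 = 0.534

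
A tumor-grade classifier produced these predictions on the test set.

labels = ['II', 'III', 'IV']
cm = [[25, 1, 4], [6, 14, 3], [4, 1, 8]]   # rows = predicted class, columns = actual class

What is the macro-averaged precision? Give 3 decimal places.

0.686

Per-class precision (TP/(TP+FP)):
  II: TP=25, FP=1+4=5 → 25/30 = 0.8333
  III: TP=14, FP=6+3=9 → 14/23 = 0.6087
  IV: TP=8, FP=4+1=5 → 8/13 = 0.6154
Macro-precision = mean = (0.8333 + 0.6087 + 0.6154) / 3 = 0.686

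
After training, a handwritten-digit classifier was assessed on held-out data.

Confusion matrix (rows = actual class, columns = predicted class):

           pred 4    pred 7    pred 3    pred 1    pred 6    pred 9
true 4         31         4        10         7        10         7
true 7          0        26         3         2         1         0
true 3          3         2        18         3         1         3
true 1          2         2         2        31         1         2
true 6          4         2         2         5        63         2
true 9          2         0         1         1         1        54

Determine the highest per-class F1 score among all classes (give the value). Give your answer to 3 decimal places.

Per-class F1 score (2·TP/(2·TP+FP+FN)):
  4: TP=31, FP=0+3+2+4+2=11, FN=4+10+7+10+7=38 → 62/111 = 0.5586
  7: TP=26, FP=4+2+2+2+0=10, FN=0+3+2+1+0=6 → 52/68 = 0.7647
  3: TP=18, FP=10+3+2+2+1=18, FN=3+2+3+1+3=12 → 36/66 = 0.5455
  1: TP=31, FP=7+2+3+5+1=18, FN=2+2+2+1+2=9 → 62/89 = 0.6966
  6: TP=63, FP=10+1+1+1+1=14, FN=4+2+2+5+2=15 → 126/155 = 0.8129
  9: TP=54, FP=7+0+3+2+2=14, FN=2+0+1+1+1=5 → 108/127 = 0.8504
Highest is class '9' with F1 score = 0.850.

0.850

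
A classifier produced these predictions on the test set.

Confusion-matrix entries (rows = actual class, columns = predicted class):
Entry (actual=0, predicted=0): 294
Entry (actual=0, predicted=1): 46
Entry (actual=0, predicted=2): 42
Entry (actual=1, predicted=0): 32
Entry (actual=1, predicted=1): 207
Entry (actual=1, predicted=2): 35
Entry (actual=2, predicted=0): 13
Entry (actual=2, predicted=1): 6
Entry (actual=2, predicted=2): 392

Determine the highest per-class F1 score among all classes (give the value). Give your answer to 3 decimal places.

Per-class F1 score (2·TP/(2·TP+FP+FN)):
  0: TP=294, FP=32+13=45, FN=46+42=88 → 588/721 = 0.8155
  1: TP=207, FP=46+6=52, FN=32+35=67 → 414/533 = 0.7767
  2: TP=392, FP=42+35=77, FN=13+6=19 → 784/880 = 0.8909
Highest is class '2' with F1 score = 0.891.

0.891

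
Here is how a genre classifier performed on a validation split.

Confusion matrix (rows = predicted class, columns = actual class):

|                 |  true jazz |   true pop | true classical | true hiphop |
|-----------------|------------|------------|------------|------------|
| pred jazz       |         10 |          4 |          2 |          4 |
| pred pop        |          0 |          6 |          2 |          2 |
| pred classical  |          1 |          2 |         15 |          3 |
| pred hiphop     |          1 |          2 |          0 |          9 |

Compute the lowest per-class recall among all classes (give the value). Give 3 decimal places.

Per-class recall (TP/(TP+FN)):
  jazz: TP=10, FN=0+1+1=2 → 10/12 = 0.8333
  pop: TP=6, FN=4+2+2=8 → 6/14 = 0.4286
  classical: TP=15, FN=2+2+0=4 → 15/19 = 0.7895
  hiphop: TP=9, FN=4+2+3=9 → 9/18 = 0.5000
Lowest is class 'pop' with recall = 0.429.

0.429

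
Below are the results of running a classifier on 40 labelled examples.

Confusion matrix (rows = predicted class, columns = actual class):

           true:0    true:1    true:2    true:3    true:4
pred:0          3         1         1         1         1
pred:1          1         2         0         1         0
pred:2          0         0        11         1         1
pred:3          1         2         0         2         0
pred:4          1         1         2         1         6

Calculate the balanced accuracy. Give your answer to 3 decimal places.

Balanced accuracy = mean of per-class recall.
  0: recall = 3/6 = 0.5000
  1: recall = 2/6 = 0.3333
  2: recall = 11/14 = 0.7857
  3: recall = 2/6 = 0.3333
  4: recall = 6/8 = 0.7500
Mean = (0.5000 + 0.3333 + 0.7857 + 0.3333 + 0.7500) / 5 = 0.540

0.540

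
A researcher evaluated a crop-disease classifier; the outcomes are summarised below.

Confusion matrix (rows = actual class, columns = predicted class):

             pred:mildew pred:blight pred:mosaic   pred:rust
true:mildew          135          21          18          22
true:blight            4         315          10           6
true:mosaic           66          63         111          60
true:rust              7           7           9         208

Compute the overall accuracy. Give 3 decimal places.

Accuracy = trace / total = (135+315+111+208=769) / 1062 = 769/1062 = 0.724

0.724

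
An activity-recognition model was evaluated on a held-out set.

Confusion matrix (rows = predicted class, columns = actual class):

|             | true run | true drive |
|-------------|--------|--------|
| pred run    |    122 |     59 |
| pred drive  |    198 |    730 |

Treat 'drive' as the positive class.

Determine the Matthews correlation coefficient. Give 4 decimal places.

0.3757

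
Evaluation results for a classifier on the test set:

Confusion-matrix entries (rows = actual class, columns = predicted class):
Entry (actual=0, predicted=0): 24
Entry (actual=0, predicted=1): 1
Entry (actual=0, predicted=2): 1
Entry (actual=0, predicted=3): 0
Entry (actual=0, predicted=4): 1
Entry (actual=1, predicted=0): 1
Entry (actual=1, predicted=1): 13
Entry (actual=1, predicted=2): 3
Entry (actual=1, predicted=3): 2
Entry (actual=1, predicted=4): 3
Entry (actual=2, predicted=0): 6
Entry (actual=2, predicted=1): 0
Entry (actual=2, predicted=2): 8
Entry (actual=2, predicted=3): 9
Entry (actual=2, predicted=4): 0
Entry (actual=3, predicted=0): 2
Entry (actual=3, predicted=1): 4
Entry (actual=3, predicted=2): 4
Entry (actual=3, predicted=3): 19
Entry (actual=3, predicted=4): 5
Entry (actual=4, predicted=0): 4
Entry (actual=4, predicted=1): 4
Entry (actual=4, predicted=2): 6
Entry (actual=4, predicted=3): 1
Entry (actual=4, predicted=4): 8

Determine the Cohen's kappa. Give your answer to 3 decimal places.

0.443

Observed agreement pₒ = trace/N = 72/129 = 0.5581
Expected agreement pₑ = Σ (rowᵢ·colᵢ)/N² = (27·37 + 22·22 + 23·22 + 34·31 + 23·17)/129² = 0.2064
κ = (pₒ − pₑ)/(1 − pₑ) = (0.5581 − 0.2064)/(1 − 0.2064) = 0.443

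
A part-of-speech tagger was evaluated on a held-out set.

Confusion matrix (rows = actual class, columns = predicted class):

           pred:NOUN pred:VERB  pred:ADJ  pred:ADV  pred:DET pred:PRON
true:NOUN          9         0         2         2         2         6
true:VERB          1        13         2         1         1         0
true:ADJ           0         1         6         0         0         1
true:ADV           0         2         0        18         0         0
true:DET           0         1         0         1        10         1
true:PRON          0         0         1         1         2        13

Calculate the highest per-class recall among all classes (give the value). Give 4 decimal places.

Per-class recall (TP/(TP+FN)):
  NOUN: TP=9, FN=0+2+2+2+6=12 → 9/21 = 0.42857
  VERB: TP=13, FN=1+2+1+1+0=5 → 13/18 = 0.72222
  ADJ: TP=6, FN=0+1+0+0+1=2 → 6/8 = 0.75000
  ADV: TP=18, FN=0+2+0+0+0=2 → 18/20 = 0.90000
  DET: TP=10, FN=0+1+0+1+1=3 → 10/13 = 0.76923
  PRON: TP=13, FN=0+0+1+1+2=4 → 13/17 = 0.76471
Highest is class 'ADV' with recall = 0.9000.

0.9000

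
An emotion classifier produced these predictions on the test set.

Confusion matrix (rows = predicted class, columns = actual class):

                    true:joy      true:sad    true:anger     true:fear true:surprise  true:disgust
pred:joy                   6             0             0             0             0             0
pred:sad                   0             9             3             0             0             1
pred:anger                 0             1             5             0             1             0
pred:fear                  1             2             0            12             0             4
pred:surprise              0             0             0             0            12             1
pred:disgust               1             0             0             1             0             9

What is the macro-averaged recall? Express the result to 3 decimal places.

Per-class recall (TP/(TP+FN)):
  joy: TP=6, FN=0+0+1+0+1=2 → 6/8 = 0.7500
  sad: TP=9, FN=0+1+2+0+0=3 → 9/12 = 0.7500
  anger: TP=5, FN=0+3+0+0+0=3 → 5/8 = 0.6250
  fear: TP=12, FN=0+0+0+0+1=1 → 12/13 = 0.9231
  surprise: TP=12, FN=0+0+1+0+0=1 → 12/13 = 0.9231
  disgust: TP=9, FN=0+1+0+4+1=6 → 9/15 = 0.6000
Macro-recall = mean = (0.7500 + 0.7500 + 0.6250 + 0.9231 + 0.9231 + 0.6000) / 6 = 0.762

0.762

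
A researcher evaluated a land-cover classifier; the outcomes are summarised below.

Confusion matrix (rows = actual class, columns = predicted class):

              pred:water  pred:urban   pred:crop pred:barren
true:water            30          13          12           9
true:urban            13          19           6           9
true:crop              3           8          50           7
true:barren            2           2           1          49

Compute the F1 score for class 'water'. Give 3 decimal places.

0.536

Treat 'water' as positive and all other classes as negative.
F1 score = 2·TP/(2·TP+FP+FN).
water: TP=30, FP=13+3+2=18, FN=13+12+9=34 → 60/112 = 0.5357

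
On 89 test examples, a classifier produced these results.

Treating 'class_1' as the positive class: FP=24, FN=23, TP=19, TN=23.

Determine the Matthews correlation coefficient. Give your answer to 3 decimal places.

-0.058

MCC = (TP·TN − FP·FN) / √((TP+FP)(TP+FN)(TN+FP)(TN+FN))
Numerator = 19·23 − 24·23 = -115
Denominator = √(43·42·47·46) = √3904572 = 1975.9990
MCC = -115 / 1975.9990 = -0.058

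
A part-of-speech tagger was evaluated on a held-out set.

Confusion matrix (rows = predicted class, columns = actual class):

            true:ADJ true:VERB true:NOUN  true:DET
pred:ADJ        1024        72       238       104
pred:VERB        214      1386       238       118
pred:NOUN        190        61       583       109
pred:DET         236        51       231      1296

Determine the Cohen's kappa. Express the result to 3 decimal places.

0.594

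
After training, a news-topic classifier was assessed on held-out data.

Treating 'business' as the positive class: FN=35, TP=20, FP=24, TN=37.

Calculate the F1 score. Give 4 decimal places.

0.4040

Precision = TP/(TP+FP) = 20/44 = 0.4545
Recall = TP/(TP+FN) = 20/55 = 0.3636
F1 = 2·TP/(2·TP+FP+FN) = 40/99 = 0.4040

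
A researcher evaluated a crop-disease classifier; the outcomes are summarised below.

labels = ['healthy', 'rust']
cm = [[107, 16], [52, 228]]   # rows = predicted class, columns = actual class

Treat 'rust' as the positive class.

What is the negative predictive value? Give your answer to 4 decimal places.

NPV = TN/(TN+FN) = 107/(107+16) = 0.8699

0.8699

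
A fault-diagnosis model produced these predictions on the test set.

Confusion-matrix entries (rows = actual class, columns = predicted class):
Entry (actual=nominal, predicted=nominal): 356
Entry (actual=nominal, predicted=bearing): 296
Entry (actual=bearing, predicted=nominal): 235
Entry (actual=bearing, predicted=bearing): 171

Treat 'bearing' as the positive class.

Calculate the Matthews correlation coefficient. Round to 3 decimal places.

-0.032

MCC = (TP·TN − FP·FN) / √((TP+FP)(TP+FN)(TN+FP)(TN+FN))
Numerator = 171·356 − 296·235 = -8684
Denominator = √(467·406·652·591) = √73059717864 = 270295.6120
MCC = -8684 / 270295.6120 = -0.032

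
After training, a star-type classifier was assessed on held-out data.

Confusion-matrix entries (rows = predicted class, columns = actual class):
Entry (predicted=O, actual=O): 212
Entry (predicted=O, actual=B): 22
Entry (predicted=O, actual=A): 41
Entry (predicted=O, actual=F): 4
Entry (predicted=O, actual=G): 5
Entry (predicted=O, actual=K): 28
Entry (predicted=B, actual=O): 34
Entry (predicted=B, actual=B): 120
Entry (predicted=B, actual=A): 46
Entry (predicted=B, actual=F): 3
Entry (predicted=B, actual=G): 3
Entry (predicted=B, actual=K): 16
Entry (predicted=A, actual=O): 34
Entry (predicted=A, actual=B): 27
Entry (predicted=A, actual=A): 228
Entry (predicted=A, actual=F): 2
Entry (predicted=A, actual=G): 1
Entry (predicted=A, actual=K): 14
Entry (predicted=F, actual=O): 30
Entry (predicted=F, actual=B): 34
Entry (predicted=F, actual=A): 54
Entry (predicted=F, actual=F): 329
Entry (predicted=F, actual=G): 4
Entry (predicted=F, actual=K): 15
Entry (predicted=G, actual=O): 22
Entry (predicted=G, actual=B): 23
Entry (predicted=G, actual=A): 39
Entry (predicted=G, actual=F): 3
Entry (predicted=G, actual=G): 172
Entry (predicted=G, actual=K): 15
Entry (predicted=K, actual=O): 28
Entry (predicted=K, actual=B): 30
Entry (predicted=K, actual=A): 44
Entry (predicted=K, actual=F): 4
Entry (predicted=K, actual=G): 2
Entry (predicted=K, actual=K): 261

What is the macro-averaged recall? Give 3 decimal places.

0.697

Per-class recall (TP/(TP+FN)):
  O: TP=212, FN=34+34+30+22+28=148 → 212/360 = 0.5889
  B: TP=120, FN=22+27+34+23+30=136 → 120/256 = 0.4688
  A: TP=228, FN=41+46+54+39+44=224 → 228/452 = 0.5044
  F: TP=329, FN=4+3+2+3+4=16 → 329/345 = 0.9536
  G: TP=172, FN=5+3+1+4+2=15 → 172/187 = 0.9198
  K: TP=261, FN=28+16+14+15+15=88 → 261/349 = 0.7479
Macro-recall = mean = (0.5889 + 0.4688 + 0.5044 + 0.9536 + 0.9198 + 0.7479) / 6 = 0.697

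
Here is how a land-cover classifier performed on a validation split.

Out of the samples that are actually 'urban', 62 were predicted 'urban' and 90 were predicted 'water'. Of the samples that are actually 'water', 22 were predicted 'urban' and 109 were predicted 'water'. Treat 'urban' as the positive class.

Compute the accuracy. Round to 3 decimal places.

0.604

Accuracy = (TP+TN)/N = (62+109)/283 = 0.604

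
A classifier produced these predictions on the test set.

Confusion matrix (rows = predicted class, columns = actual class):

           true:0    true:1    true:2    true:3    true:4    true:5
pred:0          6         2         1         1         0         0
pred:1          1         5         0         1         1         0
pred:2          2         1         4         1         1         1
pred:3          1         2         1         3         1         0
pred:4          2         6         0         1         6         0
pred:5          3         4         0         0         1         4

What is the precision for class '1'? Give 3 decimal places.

0.625

Take TP from the diagonal, FP from the rest of the '1' prediction marginal, FN from the rest of the '1' actual marginal.
precision = TP/(TP+FP).
1: TP=5, FP=1+0+1+1+0=3 → 5/8 = 0.6250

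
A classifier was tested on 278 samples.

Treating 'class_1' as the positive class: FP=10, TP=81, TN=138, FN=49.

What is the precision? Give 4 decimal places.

Precision = TP/(TP+FP) = 81/(81+10) = 81/91 = 0.8901

0.8901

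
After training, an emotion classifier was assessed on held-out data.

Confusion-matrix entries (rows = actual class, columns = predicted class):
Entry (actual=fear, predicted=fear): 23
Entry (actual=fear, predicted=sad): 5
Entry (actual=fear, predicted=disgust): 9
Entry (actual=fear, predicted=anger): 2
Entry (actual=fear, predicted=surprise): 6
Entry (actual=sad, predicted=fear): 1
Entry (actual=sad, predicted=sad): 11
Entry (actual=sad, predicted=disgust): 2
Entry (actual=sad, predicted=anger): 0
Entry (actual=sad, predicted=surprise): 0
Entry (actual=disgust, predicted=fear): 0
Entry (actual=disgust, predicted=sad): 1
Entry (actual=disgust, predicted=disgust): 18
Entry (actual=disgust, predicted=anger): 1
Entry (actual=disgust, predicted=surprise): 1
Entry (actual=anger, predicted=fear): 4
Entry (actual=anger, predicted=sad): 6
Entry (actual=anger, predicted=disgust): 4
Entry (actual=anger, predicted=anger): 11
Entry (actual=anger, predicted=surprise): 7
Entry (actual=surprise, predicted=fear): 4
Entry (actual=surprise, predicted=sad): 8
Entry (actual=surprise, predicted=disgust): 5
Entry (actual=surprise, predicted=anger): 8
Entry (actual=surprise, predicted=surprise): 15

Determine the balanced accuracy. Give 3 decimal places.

Balanced accuracy = mean of per-class recall.
  fear: recall = 23/45 = 0.5111
  sad: recall = 11/14 = 0.7857
  disgust: recall = 18/21 = 0.8571
  anger: recall = 11/32 = 0.3438
  surprise: recall = 15/40 = 0.3750
Mean = (0.5111 + 0.7857 + 0.8571 + 0.3438 + 0.3750) / 5 = 0.575

0.575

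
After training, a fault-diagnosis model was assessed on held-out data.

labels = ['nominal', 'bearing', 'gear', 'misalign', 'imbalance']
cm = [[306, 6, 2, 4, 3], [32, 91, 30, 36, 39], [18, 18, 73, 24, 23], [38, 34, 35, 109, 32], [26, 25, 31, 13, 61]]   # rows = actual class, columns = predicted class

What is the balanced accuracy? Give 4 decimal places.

Balanced accuracy = mean of per-class recall.
  nominal: recall = 306/321 = 0.95327
  bearing: recall = 91/228 = 0.39912
  gear: recall = 73/156 = 0.46795
  misalign: recall = 109/248 = 0.43952
  imbalance: recall = 61/156 = 0.39103
Mean = (0.95327 + 0.39912 + 0.46795 + 0.43952 + 0.39103) / 5 = 0.5302

0.5302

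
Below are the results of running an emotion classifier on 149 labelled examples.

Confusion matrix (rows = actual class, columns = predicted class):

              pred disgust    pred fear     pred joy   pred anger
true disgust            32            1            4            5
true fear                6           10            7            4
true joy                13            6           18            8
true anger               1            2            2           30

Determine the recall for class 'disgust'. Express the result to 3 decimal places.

0.762

Treat 'disgust' as positive and all other classes as negative.
recall = TP/(TP+FN).
disgust: TP=32, FN=1+4+5=10 → 32/42 = 0.7619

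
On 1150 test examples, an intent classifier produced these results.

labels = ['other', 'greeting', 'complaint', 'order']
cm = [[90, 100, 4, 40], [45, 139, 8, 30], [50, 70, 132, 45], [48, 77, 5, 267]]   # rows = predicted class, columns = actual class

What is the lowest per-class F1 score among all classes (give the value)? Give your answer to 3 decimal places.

0.385

Per-class F1 score (2·TP/(2·TP+FP+FN)):
  other: TP=90, FP=100+4+40=144, FN=45+50+48=143 → 180/467 = 0.3854
  greeting: TP=139, FP=45+8+30=83, FN=100+70+77=247 → 278/608 = 0.4572
  complaint: TP=132, FP=50+70+45=165, FN=4+8+5=17 → 264/446 = 0.5919
  order: TP=267, FP=48+77+5=130, FN=40+30+45=115 → 534/779 = 0.6855
Lowest is class 'other' with F1 score = 0.385.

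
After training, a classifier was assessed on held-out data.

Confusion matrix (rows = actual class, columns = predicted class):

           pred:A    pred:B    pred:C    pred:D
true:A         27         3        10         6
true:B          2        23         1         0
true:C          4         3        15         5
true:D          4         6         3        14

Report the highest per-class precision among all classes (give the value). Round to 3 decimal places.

0.730

Per-class precision (TP/(TP+FP)):
  A: TP=27, FP=2+4+4=10 → 27/37 = 0.7297
  B: TP=23, FP=3+3+6=12 → 23/35 = 0.6571
  C: TP=15, FP=10+1+3=14 → 15/29 = 0.5172
  D: TP=14, FP=6+0+5=11 → 14/25 = 0.5600
Highest is class 'A' with precision = 0.730.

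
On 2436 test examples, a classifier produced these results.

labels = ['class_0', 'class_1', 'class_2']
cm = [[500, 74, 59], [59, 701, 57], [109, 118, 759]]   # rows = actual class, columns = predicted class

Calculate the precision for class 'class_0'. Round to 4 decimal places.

Take TP from the diagonal, FP from the rest of the 'class_0' prediction marginal, FN from the rest of the 'class_0' actual marginal.
precision = TP/(TP+FP).
class_0: TP=500, FP=59+109=168 → 500/668 = 0.74850

0.7485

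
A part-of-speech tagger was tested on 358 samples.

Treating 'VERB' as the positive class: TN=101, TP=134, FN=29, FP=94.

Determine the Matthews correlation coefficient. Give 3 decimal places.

0.352

MCC = (TP·TN − FP·FN) / √((TP+FP)(TP+FN)(TN+FP)(TN+FN))
Numerator = 134·101 − 94·29 = 10808
Denominator = √(228·163·195·130) = √942107400 = 30693.7681
MCC = 10808 / 30693.7681 = 0.352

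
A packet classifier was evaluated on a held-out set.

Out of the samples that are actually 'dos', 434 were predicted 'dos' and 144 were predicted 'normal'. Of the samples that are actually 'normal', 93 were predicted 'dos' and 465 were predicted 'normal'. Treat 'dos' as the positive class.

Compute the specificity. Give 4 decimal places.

0.8333

Specificity = TN/(TN+FP) = 465/(465+93) = 0.8333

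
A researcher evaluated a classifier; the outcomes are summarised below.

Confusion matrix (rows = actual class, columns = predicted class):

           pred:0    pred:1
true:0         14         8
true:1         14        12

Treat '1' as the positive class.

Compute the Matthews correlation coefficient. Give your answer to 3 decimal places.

0.099

MCC = (TP·TN − FP·FN) / √((TP+FP)(TP+FN)(TN+FP)(TN+FN))
Numerator = 12·14 − 8·14 = 56
Denominator = √(20·26·22·28) = √320320 = 565.9682
MCC = 56 / 565.9682 = 0.099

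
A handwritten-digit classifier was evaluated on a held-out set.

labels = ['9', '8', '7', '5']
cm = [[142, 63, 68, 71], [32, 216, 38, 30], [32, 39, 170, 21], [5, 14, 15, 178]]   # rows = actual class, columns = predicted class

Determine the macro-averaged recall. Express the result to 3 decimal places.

0.646

Per-class recall (TP/(TP+FN)):
  9: TP=142, FN=63+68+71=202 → 142/344 = 0.4128
  8: TP=216, FN=32+38+30=100 → 216/316 = 0.6835
  7: TP=170, FN=32+39+21=92 → 170/262 = 0.6489
  5: TP=178, FN=5+14+15=34 → 178/212 = 0.8396
Macro-recall = mean = (0.4128 + 0.6835 + 0.6489 + 0.8396) / 4 = 0.646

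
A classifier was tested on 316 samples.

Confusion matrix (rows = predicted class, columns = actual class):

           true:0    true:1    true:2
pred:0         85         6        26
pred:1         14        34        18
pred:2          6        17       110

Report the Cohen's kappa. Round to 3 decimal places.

0.566

Observed agreement pₒ = trace/N = 229/316 = 0.7247
Expected agreement pₑ = Σ (rowᵢ·colᵢ)/N² = (105·117 + 57·66 + 154·133)/316² = 0.3658
κ = (pₒ − pₑ)/(1 − pₑ) = (0.7247 − 0.3658)/(1 − 0.3658) = 0.566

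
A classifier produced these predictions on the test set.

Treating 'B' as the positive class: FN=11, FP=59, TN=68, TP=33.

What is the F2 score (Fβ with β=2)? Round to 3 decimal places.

0.616

Fβ = (1+β²)·TP / ((1+β²)·TP + β²·FN + FP), with β²=4
= 5·33 / (5·33 + 4·11 + 59) = 0.616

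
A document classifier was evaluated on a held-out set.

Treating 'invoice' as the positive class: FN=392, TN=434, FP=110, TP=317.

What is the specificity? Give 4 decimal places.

0.7978

Specificity = TN/(TN+FP) = 434/(434+110) = 0.7978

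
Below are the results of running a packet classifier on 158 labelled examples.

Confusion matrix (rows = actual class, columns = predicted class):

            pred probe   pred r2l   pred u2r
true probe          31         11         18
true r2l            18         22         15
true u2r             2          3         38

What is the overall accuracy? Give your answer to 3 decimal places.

Accuracy = trace / total = (31+22+38=91) / 158 = 91/158 = 0.576

0.576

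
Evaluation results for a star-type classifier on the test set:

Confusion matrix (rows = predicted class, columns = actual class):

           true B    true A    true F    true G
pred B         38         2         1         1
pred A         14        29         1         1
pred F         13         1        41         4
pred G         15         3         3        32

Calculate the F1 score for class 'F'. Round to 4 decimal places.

F1 score = 2·TP/(2·TP+FP+FN).
F: TP=41, FP=13+1+4=18, FN=1+1+3=5 → 82/105 = 0.78095

0.7810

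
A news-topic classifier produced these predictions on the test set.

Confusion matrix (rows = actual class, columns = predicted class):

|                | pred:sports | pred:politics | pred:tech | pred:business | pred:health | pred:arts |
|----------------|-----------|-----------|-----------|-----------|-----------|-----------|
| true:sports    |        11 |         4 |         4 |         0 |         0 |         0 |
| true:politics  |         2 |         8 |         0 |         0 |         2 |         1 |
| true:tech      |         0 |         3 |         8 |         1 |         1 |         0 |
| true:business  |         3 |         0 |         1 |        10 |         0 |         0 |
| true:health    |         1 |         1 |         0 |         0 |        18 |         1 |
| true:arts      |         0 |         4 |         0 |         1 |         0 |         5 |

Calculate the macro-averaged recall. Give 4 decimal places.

0.6469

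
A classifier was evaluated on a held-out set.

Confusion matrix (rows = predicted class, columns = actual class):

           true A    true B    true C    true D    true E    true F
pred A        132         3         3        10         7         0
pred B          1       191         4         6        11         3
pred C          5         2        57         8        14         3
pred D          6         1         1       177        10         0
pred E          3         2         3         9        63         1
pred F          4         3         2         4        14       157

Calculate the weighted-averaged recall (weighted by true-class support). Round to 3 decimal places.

Per-class recall (TP/(TP+FN)):
  A: TP=132, FN=1+5+6+3+4=19 → 132/151 = 0.8742
  B: TP=191, FN=3+2+1+2+3=11 → 191/202 = 0.9455
  C: TP=57, FN=3+4+1+3+2=13 → 57/70 = 0.8143
  D: TP=177, FN=10+6+8+9+4=37 → 177/214 = 0.8271
  E: TP=63, FN=7+11+14+10+14=56 → 63/119 = 0.5294
  F: TP=157, FN=0+3+3+0+1=7 → 157/164 = 0.9573
Weighted-recall = Σ (supportᵢ/N)·recallᵢ with N=920: (151/920)·0.8742 + (202/920)·0.9455 + (70/920)·0.8143 + (214/920)·0.8271 + (119/920)·0.5294 + (164/920)·0.9573 = 0.845

0.845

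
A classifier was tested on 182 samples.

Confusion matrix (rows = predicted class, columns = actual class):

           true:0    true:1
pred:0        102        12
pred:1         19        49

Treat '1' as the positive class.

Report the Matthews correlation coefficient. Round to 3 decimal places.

0.631

MCC = (TP·TN − FP·FN) / √((TP+FP)(TP+FN)(TN+FP)(TN+FN))
Numerator = 49·102 − 19·12 = 4770
Denominator = √(68·61·121·114) = √57217512 = 7564.2258
MCC = 4770 / 7564.2258 = 0.631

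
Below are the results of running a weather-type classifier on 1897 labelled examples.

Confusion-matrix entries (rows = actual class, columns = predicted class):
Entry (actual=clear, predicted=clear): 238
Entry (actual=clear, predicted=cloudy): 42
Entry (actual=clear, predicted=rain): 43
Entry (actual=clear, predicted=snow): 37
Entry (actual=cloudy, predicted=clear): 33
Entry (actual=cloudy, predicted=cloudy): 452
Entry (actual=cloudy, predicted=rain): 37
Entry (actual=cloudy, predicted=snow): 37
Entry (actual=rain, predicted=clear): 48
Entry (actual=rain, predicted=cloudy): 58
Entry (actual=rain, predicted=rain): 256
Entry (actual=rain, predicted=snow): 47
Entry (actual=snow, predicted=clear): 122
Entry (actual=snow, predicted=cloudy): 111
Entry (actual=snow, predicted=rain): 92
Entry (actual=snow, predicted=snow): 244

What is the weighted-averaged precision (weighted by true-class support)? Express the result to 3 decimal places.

Per-class precision (TP/(TP+FP)):
  clear: TP=238, FP=33+48+122=203 → 238/441 = 0.5397
  cloudy: TP=452, FP=42+58+111=211 → 452/663 = 0.6817
  rain: TP=256, FP=43+37+92=172 → 256/428 = 0.5981
  snow: TP=244, FP=37+37+47=121 → 244/365 = 0.6685
Weighted-precision = Σ (supportᵢ/N)·precisionᵢ with N=1897: (360/1897)·0.5397 + (559/1897)·0.6817 + (409/1897)·0.5981 + (569/1897)·0.6685 = 0.633

0.633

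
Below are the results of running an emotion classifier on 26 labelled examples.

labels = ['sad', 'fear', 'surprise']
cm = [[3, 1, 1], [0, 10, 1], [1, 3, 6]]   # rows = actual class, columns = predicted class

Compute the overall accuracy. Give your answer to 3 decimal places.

Accuracy = trace / total = (3+10+6=19) / 26 = 19/26 = 0.731

0.731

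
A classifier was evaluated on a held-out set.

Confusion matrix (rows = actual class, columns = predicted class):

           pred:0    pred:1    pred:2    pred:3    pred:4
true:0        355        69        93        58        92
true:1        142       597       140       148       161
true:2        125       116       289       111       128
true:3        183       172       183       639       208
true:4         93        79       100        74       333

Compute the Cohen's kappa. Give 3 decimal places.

Observed agreement pₒ = trace/N = 2213/4688 = 0.4721
Expected agreement pₑ = Σ (rowᵢ·colᵢ)/N² = (667·898 + 1188·1033 + 769·805 + 1385·1030 + 679·922)/4688² = 0.2047
κ = (pₒ − pₑ)/(1 − pₑ) = (0.4721 − 0.2047)/(1 − 0.2047) = 0.336

0.336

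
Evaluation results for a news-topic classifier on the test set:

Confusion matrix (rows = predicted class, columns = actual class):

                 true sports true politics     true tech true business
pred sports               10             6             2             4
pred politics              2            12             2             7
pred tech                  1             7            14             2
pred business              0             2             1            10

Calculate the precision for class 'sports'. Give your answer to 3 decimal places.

Take TP from the diagonal, FP from the rest of the 'sports' prediction marginal, FN from the rest of the 'sports' actual marginal.
precision = TP/(TP+FP).
sports: TP=10, FP=6+2+4=12 → 10/22 = 0.4545

0.455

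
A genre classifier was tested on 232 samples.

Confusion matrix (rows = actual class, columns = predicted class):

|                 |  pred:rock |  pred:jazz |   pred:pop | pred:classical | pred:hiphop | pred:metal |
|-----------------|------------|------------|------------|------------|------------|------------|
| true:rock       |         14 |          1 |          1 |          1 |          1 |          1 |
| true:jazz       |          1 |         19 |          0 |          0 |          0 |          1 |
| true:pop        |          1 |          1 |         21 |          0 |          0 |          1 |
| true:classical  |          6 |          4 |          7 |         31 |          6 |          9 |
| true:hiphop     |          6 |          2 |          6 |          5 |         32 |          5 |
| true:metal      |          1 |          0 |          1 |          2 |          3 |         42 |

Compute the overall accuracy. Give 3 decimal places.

0.685

Accuracy = trace / total = (14+19+21+31+32+42=159) / 232 = 159/232 = 0.685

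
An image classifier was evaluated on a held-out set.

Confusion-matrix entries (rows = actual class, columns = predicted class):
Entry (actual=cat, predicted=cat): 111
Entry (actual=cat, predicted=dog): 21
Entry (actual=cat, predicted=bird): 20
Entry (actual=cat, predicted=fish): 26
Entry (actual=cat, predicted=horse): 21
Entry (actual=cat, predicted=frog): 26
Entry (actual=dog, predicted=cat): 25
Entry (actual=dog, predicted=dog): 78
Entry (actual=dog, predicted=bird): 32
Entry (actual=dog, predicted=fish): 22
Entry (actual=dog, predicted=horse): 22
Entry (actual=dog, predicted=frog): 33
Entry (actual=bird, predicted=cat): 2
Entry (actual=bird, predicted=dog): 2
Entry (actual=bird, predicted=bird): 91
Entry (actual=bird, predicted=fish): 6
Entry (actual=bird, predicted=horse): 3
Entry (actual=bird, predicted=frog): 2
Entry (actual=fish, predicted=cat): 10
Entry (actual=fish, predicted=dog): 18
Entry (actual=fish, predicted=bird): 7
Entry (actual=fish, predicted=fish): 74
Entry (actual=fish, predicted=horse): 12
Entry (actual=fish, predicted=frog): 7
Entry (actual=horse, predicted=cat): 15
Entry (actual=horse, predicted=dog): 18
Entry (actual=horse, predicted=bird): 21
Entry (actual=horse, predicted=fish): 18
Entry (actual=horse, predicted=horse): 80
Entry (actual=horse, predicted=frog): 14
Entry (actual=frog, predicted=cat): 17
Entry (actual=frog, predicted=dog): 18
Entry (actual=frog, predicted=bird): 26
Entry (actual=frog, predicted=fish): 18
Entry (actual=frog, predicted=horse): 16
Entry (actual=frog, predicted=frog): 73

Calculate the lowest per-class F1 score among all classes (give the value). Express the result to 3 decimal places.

0.425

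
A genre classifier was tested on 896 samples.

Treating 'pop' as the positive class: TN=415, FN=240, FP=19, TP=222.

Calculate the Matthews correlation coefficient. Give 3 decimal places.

MCC = (TP·TN − FP·FN) / √((TP+FP)(TP+FN)(TN+FP)(TN+FN))
Numerator = 222·415 − 19·240 = 87570
Denominator = √(241·462·434·655) = √31651190340 = 177907.8142
MCC = 87570 / 177907.8142 = 0.492

0.492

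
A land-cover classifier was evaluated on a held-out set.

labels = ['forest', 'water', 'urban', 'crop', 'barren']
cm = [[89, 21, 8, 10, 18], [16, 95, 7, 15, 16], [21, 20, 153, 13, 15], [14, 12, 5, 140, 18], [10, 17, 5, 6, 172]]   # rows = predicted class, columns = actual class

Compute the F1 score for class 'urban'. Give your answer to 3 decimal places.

Treat 'urban' as positive and all other classes as negative.
F1 score = 2·TP/(2·TP+FP+FN).
urban: TP=153, FP=21+20+13+15=69, FN=8+7+5+5=25 → 306/400 = 0.7650

0.765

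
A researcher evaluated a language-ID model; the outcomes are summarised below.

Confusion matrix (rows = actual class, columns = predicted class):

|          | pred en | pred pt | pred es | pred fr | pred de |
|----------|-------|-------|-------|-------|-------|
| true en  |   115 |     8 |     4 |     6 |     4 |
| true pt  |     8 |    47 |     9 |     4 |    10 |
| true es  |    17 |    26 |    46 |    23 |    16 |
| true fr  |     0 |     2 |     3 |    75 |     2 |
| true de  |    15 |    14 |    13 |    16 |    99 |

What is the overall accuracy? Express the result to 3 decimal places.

Accuracy = trace / total = (115+47+46+75+99=382) / 582 = 382/582 = 0.656

0.656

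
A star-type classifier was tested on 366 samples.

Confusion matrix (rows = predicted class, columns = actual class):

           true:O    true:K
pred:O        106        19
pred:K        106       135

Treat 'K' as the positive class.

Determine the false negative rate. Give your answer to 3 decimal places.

0.123

FNR = FN/(FN+TP) = 19/(19+135) = 0.123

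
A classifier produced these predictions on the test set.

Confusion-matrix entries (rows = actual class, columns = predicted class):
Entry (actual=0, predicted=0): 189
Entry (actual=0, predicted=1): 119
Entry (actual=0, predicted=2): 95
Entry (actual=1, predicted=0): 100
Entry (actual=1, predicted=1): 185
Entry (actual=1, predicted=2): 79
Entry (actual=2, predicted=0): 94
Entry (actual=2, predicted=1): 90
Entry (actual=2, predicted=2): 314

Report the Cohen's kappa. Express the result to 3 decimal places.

Observed agreement pₒ = trace/N = 688/1265 = 0.5439
Expected agreement pₑ = Σ (rowᵢ·colᵢ)/N² = (403·383 + 364·394 + 498·488)/1265² = 0.3379
κ = (pₒ − pₑ)/(1 − pₑ) = (0.5439 − 0.3379)/(1 − 0.3379) = 0.311

0.311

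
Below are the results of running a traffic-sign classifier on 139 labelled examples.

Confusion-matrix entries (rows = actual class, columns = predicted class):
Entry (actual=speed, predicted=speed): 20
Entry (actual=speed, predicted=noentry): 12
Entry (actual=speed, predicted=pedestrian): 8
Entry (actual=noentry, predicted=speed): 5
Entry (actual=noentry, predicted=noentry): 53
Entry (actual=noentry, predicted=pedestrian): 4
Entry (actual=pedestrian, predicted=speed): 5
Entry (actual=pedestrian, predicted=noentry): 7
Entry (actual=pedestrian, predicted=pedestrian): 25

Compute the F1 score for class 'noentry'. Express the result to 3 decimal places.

Treat 'noentry' as positive and all other classes as negative.
F1 score = 2·TP/(2·TP+FP+FN).
noentry: TP=53, FP=12+7=19, FN=5+4=9 → 106/134 = 0.7910

0.791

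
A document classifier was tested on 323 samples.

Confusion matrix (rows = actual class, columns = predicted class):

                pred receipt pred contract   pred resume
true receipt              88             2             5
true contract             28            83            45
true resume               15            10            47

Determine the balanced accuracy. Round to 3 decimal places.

0.704

Balanced accuracy = mean of per-class recall.
  receipt: recall = 88/95 = 0.9263
  contract: recall = 83/156 = 0.5321
  resume: recall = 47/72 = 0.6528
Mean = (0.9263 + 0.5321 + 0.6528) / 3 = 0.704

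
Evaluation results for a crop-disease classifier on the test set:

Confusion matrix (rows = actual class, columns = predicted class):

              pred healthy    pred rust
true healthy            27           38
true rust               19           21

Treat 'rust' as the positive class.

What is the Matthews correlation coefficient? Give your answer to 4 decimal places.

-0.0583

MCC = (TP·TN − FP·FN) / √((TP+FP)(TP+FN)(TN+FP)(TN+FN))
Numerator = 21·27 − 38·19 = -155
Denominator = √(59·40·65·46) = √7056400 = 2656.3885
MCC = -155 / 2656.3885 = -0.0583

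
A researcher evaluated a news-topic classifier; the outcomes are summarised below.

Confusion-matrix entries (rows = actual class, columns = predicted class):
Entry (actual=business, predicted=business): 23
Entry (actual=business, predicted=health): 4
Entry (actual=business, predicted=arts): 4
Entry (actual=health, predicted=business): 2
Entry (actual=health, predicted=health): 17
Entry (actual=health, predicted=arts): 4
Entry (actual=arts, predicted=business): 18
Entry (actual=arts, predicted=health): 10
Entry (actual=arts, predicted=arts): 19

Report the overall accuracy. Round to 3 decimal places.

Accuracy = trace / total = (23+17+19=59) / 101 = 59/101 = 0.584

0.584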